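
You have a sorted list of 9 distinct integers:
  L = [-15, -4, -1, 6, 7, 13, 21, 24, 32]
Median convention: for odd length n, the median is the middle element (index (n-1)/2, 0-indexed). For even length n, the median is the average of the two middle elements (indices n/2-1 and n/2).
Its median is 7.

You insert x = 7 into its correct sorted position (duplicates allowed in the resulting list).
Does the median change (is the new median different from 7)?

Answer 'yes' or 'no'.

Answer: no

Derivation:
Old median = 7
Insert x = 7
New median = 7
Changed? no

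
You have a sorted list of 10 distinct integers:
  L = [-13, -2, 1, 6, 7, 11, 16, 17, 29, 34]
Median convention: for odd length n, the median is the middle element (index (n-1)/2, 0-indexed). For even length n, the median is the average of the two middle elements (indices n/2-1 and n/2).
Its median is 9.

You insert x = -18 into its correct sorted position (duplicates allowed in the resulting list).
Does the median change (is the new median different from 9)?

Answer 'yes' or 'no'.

Answer: yes

Derivation:
Old median = 9
Insert x = -18
New median = 7
Changed? yes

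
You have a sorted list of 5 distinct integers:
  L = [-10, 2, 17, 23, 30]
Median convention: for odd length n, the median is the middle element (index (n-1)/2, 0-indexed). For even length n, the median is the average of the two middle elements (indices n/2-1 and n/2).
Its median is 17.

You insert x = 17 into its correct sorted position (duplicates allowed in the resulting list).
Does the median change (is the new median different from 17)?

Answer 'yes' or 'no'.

Old median = 17
Insert x = 17
New median = 17
Changed? no

Answer: no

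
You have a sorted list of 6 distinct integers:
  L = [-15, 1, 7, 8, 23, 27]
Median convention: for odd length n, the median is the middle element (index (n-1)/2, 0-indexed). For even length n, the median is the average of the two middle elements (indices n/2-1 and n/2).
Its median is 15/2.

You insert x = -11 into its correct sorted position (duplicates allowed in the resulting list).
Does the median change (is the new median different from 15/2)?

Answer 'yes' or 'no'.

Old median = 15/2
Insert x = -11
New median = 7
Changed? yes

Answer: yes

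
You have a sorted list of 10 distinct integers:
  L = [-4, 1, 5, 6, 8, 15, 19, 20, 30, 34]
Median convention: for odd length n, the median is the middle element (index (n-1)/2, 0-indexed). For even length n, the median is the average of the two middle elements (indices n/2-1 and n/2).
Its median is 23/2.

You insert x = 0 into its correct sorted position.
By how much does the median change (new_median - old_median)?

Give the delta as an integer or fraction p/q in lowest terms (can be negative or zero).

Old median = 23/2
After inserting x = 0: new sorted = [-4, 0, 1, 5, 6, 8, 15, 19, 20, 30, 34]
New median = 8
Delta = 8 - 23/2 = -7/2

Answer: -7/2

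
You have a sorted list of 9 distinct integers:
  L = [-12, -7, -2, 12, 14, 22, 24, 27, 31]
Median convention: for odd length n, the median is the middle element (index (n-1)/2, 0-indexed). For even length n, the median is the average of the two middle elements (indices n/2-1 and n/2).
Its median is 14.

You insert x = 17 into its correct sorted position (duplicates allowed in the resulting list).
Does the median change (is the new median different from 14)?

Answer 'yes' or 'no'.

Answer: yes

Derivation:
Old median = 14
Insert x = 17
New median = 31/2
Changed? yes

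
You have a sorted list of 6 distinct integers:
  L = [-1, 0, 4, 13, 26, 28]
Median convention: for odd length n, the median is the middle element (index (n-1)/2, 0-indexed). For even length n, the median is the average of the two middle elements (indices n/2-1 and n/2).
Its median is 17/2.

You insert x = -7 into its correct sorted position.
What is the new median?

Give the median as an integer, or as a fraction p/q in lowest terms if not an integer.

Answer: 4

Derivation:
Old list (sorted, length 6): [-1, 0, 4, 13, 26, 28]
Old median = 17/2
Insert x = -7
Old length even (6). Middle pair: indices 2,3 = 4,13.
New length odd (7). New median = single middle element.
x = -7: 0 elements are < x, 6 elements are > x.
New sorted list: [-7, -1, 0, 4, 13, 26, 28]
New median = 4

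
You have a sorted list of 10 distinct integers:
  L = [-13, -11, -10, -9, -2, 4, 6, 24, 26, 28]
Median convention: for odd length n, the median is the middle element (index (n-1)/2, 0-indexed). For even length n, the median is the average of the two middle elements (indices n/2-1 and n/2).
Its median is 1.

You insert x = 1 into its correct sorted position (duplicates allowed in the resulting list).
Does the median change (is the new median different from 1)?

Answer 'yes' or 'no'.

Answer: no

Derivation:
Old median = 1
Insert x = 1
New median = 1
Changed? no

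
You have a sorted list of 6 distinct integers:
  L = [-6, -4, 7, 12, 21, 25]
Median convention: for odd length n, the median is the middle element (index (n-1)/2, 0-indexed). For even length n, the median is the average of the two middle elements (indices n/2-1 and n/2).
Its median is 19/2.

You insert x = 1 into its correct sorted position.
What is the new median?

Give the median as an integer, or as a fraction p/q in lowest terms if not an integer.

Answer: 7

Derivation:
Old list (sorted, length 6): [-6, -4, 7, 12, 21, 25]
Old median = 19/2
Insert x = 1
Old length even (6). Middle pair: indices 2,3 = 7,12.
New length odd (7). New median = single middle element.
x = 1: 2 elements are < x, 4 elements are > x.
New sorted list: [-6, -4, 1, 7, 12, 21, 25]
New median = 7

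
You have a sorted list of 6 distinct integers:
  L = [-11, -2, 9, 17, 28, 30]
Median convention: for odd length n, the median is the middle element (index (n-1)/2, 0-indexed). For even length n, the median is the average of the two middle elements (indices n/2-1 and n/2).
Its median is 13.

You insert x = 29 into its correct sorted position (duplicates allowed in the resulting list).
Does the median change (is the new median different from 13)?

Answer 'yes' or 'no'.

Answer: yes

Derivation:
Old median = 13
Insert x = 29
New median = 17
Changed? yes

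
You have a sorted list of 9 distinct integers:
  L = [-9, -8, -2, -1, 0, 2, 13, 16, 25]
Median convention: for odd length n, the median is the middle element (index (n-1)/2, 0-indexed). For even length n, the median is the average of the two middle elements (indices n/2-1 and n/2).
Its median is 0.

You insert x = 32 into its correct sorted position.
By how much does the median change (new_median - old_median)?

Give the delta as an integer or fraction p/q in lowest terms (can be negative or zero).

Answer: 1

Derivation:
Old median = 0
After inserting x = 32: new sorted = [-9, -8, -2, -1, 0, 2, 13, 16, 25, 32]
New median = 1
Delta = 1 - 0 = 1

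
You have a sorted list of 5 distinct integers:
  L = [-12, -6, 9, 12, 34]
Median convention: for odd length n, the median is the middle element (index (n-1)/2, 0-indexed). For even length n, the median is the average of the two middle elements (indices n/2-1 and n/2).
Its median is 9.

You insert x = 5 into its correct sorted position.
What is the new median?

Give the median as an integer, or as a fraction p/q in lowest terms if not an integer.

Old list (sorted, length 5): [-12, -6, 9, 12, 34]
Old median = 9
Insert x = 5
Old length odd (5). Middle was index 2 = 9.
New length even (6). New median = avg of two middle elements.
x = 5: 2 elements are < x, 3 elements are > x.
New sorted list: [-12, -6, 5, 9, 12, 34]
New median = 7

Answer: 7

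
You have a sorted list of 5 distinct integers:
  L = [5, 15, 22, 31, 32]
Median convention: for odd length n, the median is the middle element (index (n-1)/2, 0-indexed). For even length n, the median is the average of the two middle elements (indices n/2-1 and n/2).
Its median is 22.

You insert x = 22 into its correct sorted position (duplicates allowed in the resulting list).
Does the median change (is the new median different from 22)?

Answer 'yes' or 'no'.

Answer: no

Derivation:
Old median = 22
Insert x = 22
New median = 22
Changed? no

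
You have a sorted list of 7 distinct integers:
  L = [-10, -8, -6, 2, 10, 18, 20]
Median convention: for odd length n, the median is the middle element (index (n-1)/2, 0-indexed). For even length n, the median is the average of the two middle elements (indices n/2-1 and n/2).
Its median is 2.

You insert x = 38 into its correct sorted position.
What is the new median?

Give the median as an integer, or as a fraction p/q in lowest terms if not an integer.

Old list (sorted, length 7): [-10, -8, -6, 2, 10, 18, 20]
Old median = 2
Insert x = 38
Old length odd (7). Middle was index 3 = 2.
New length even (8). New median = avg of two middle elements.
x = 38: 7 elements are < x, 0 elements are > x.
New sorted list: [-10, -8, -6, 2, 10, 18, 20, 38]
New median = 6

Answer: 6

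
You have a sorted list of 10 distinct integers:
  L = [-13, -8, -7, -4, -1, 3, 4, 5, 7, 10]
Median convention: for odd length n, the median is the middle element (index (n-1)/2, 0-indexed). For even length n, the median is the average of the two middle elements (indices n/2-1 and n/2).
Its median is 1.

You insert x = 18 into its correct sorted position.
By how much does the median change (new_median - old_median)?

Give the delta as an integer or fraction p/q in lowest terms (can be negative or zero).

Old median = 1
After inserting x = 18: new sorted = [-13, -8, -7, -4, -1, 3, 4, 5, 7, 10, 18]
New median = 3
Delta = 3 - 1 = 2

Answer: 2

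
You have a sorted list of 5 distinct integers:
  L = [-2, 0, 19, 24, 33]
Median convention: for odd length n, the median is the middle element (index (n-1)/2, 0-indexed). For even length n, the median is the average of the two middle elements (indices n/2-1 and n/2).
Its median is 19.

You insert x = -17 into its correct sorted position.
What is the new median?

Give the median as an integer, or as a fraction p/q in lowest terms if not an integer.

Answer: 19/2

Derivation:
Old list (sorted, length 5): [-2, 0, 19, 24, 33]
Old median = 19
Insert x = -17
Old length odd (5). Middle was index 2 = 19.
New length even (6). New median = avg of two middle elements.
x = -17: 0 elements are < x, 5 elements are > x.
New sorted list: [-17, -2, 0, 19, 24, 33]
New median = 19/2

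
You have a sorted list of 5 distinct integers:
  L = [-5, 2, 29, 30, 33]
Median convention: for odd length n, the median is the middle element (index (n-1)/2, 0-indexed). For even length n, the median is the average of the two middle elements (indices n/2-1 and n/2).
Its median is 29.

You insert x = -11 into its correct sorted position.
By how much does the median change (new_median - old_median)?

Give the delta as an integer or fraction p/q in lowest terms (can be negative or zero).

Old median = 29
After inserting x = -11: new sorted = [-11, -5, 2, 29, 30, 33]
New median = 31/2
Delta = 31/2 - 29 = -27/2

Answer: -27/2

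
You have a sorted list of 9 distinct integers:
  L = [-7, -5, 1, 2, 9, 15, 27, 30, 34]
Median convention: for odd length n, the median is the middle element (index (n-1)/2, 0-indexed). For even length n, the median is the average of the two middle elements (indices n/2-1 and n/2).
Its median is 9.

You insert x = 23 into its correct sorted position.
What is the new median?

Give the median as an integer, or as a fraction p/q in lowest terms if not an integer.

Answer: 12

Derivation:
Old list (sorted, length 9): [-7, -5, 1, 2, 9, 15, 27, 30, 34]
Old median = 9
Insert x = 23
Old length odd (9). Middle was index 4 = 9.
New length even (10). New median = avg of two middle elements.
x = 23: 6 elements are < x, 3 elements are > x.
New sorted list: [-7, -5, 1, 2, 9, 15, 23, 27, 30, 34]
New median = 12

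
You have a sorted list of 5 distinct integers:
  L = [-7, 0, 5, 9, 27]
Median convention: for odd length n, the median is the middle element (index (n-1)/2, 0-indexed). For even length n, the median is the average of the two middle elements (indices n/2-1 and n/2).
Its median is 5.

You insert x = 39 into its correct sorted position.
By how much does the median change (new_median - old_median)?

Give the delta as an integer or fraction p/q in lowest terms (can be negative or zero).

Old median = 5
After inserting x = 39: new sorted = [-7, 0, 5, 9, 27, 39]
New median = 7
Delta = 7 - 5 = 2

Answer: 2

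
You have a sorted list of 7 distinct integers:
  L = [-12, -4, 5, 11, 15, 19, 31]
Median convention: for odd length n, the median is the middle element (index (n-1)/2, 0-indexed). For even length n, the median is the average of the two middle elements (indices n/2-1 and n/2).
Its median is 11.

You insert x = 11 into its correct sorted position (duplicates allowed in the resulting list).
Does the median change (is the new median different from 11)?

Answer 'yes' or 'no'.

Old median = 11
Insert x = 11
New median = 11
Changed? no

Answer: no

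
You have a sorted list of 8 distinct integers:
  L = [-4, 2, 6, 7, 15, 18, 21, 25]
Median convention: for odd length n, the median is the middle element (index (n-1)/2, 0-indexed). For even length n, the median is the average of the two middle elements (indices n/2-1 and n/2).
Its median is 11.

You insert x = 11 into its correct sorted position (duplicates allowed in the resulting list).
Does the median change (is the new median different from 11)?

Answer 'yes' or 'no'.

Old median = 11
Insert x = 11
New median = 11
Changed? no

Answer: no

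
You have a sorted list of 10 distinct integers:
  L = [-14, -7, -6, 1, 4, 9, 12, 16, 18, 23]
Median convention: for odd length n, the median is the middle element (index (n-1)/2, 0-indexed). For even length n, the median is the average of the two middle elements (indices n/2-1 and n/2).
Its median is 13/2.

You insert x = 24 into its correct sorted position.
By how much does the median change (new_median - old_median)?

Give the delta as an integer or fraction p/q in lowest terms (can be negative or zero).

Old median = 13/2
After inserting x = 24: new sorted = [-14, -7, -6, 1, 4, 9, 12, 16, 18, 23, 24]
New median = 9
Delta = 9 - 13/2 = 5/2

Answer: 5/2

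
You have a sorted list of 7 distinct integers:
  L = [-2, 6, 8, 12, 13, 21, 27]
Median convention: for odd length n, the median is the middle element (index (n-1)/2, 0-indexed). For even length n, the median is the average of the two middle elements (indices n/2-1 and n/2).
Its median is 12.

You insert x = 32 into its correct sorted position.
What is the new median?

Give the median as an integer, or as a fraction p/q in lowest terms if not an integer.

Old list (sorted, length 7): [-2, 6, 8, 12, 13, 21, 27]
Old median = 12
Insert x = 32
Old length odd (7). Middle was index 3 = 12.
New length even (8). New median = avg of two middle elements.
x = 32: 7 elements are < x, 0 elements are > x.
New sorted list: [-2, 6, 8, 12, 13, 21, 27, 32]
New median = 25/2

Answer: 25/2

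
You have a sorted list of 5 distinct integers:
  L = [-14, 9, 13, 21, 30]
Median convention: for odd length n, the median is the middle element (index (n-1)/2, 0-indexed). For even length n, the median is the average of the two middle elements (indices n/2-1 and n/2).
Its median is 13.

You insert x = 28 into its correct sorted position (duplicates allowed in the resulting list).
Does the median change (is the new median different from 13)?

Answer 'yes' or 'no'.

Answer: yes

Derivation:
Old median = 13
Insert x = 28
New median = 17
Changed? yes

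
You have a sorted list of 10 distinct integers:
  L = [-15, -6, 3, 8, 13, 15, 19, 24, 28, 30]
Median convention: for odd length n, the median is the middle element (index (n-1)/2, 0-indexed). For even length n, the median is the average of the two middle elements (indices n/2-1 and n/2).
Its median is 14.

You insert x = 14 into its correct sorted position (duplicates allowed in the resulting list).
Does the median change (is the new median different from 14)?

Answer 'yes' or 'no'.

Answer: no

Derivation:
Old median = 14
Insert x = 14
New median = 14
Changed? no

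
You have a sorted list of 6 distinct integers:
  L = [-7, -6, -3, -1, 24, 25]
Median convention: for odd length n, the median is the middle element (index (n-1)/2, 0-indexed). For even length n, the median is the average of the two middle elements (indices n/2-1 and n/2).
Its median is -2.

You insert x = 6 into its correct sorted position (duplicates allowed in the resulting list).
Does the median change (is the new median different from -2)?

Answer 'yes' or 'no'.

Old median = -2
Insert x = 6
New median = -1
Changed? yes

Answer: yes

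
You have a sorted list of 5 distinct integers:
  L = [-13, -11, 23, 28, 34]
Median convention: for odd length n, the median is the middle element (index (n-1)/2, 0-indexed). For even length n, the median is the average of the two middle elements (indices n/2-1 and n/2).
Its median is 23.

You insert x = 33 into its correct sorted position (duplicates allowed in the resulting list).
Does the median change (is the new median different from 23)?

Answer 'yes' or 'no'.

Answer: yes

Derivation:
Old median = 23
Insert x = 33
New median = 51/2
Changed? yes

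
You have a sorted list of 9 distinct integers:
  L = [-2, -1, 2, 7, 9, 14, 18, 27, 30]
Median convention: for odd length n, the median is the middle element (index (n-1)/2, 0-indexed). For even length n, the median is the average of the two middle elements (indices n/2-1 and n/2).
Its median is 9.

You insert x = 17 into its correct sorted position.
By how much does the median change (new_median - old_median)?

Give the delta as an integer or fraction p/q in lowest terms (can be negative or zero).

Answer: 5/2

Derivation:
Old median = 9
After inserting x = 17: new sorted = [-2, -1, 2, 7, 9, 14, 17, 18, 27, 30]
New median = 23/2
Delta = 23/2 - 9 = 5/2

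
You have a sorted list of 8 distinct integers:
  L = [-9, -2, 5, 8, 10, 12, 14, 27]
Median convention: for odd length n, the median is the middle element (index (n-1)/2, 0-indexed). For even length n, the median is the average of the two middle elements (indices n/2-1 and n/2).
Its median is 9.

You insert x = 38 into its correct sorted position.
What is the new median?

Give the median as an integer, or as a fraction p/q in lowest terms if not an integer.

Old list (sorted, length 8): [-9, -2, 5, 8, 10, 12, 14, 27]
Old median = 9
Insert x = 38
Old length even (8). Middle pair: indices 3,4 = 8,10.
New length odd (9). New median = single middle element.
x = 38: 8 elements are < x, 0 elements are > x.
New sorted list: [-9, -2, 5, 8, 10, 12, 14, 27, 38]
New median = 10

Answer: 10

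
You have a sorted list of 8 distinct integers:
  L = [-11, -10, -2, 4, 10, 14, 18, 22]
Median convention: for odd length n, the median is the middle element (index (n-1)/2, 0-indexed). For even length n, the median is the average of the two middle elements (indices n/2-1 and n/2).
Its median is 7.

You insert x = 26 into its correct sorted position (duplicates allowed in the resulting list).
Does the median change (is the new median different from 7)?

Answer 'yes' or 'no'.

Answer: yes

Derivation:
Old median = 7
Insert x = 26
New median = 10
Changed? yes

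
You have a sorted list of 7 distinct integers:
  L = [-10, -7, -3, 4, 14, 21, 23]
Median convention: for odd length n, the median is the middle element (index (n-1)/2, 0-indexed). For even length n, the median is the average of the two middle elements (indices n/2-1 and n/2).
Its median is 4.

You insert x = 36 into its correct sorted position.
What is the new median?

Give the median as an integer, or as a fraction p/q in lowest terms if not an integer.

Old list (sorted, length 7): [-10, -7, -3, 4, 14, 21, 23]
Old median = 4
Insert x = 36
Old length odd (7). Middle was index 3 = 4.
New length even (8). New median = avg of two middle elements.
x = 36: 7 elements are < x, 0 elements are > x.
New sorted list: [-10, -7, -3, 4, 14, 21, 23, 36]
New median = 9

Answer: 9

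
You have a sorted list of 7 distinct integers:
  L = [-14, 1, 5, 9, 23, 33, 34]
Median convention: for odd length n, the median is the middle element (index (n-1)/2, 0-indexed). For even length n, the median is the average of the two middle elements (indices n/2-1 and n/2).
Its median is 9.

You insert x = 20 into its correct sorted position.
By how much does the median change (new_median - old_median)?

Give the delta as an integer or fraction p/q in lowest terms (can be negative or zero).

Answer: 11/2

Derivation:
Old median = 9
After inserting x = 20: new sorted = [-14, 1, 5, 9, 20, 23, 33, 34]
New median = 29/2
Delta = 29/2 - 9 = 11/2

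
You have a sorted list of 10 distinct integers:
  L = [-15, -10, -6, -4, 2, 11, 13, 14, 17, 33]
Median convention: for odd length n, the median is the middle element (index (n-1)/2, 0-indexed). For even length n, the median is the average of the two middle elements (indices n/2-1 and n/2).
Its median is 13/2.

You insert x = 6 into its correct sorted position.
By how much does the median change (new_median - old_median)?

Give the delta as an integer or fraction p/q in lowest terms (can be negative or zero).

Old median = 13/2
After inserting x = 6: new sorted = [-15, -10, -6, -4, 2, 6, 11, 13, 14, 17, 33]
New median = 6
Delta = 6 - 13/2 = -1/2

Answer: -1/2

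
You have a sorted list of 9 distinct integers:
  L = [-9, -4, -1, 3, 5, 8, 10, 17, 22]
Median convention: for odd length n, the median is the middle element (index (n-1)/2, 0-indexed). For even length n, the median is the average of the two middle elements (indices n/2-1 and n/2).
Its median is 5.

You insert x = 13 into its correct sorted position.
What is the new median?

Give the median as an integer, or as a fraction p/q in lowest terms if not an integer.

Answer: 13/2

Derivation:
Old list (sorted, length 9): [-9, -4, -1, 3, 5, 8, 10, 17, 22]
Old median = 5
Insert x = 13
Old length odd (9). Middle was index 4 = 5.
New length even (10). New median = avg of two middle elements.
x = 13: 7 elements are < x, 2 elements are > x.
New sorted list: [-9, -4, -1, 3, 5, 8, 10, 13, 17, 22]
New median = 13/2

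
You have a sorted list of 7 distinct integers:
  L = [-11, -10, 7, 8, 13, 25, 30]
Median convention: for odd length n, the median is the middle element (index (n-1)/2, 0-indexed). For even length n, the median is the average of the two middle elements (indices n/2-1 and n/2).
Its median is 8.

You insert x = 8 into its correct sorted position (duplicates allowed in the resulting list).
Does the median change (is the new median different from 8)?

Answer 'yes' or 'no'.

Answer: no

Derivation:
Old median = 8
Insert x = 8
New median = 8
Changed? no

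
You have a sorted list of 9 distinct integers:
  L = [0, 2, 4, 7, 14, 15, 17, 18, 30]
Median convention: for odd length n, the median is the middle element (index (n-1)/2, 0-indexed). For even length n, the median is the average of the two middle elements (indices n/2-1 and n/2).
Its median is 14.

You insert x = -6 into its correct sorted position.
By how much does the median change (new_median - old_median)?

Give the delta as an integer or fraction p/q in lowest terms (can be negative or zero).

Answer: -7/2

Derivation:
Old median = 14
After inserting x = -6: new sorted = [-6, 0, 2, 4, 7, 14, 15, 17, 18, 30]
New median = 21/2
Delta = 21/2 - 14 = -7/2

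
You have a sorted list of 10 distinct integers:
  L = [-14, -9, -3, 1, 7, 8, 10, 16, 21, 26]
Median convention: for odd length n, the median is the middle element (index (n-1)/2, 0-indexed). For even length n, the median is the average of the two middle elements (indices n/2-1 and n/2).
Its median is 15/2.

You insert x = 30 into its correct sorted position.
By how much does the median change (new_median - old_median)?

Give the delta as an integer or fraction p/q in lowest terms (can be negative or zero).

Answer: 1/2

Derivation:
Old median = 15/2
After inserting x = 30: new sorted = [-14, -9, -3, 1, 7, 8, 10, 16, 21, 26, 30]
New median = 8
Delta = 8 - 15/2 = 1/2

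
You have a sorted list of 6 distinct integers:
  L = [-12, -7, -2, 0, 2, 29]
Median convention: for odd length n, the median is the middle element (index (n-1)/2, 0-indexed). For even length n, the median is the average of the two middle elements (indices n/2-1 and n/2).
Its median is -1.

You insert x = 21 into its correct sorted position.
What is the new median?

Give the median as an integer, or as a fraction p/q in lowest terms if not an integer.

Old list (sorted, length 6): [-12, -7, -2, 0, 2, 29]
Old median = -1
Insert x = 21
Old length even (6). Middle pair: indices 2,3 = -2,0.
New length odd (7). New median = single middle element.
x = 21: 5 elements are < x, 1 elements are > x.
New sorted list: [-12, -7, -2, 0, 2, 21, 29]
New median = 0

Answer: 0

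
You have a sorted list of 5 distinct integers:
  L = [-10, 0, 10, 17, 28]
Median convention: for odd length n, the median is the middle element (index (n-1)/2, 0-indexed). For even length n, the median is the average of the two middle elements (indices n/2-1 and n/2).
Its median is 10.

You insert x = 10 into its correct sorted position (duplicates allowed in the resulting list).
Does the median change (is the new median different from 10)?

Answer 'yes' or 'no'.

Old median = 10
Insert x = 10
New median = 10
Changed? no

Answer: no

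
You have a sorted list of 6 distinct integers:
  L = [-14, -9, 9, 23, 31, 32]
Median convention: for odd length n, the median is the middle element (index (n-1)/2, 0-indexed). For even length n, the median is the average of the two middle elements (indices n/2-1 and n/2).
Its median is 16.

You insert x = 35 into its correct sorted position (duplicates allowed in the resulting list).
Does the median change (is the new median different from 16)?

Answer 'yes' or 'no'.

Answer: yes

Derivation:
Old median = 16
Insert x = 35
New median = 23
Changed? yes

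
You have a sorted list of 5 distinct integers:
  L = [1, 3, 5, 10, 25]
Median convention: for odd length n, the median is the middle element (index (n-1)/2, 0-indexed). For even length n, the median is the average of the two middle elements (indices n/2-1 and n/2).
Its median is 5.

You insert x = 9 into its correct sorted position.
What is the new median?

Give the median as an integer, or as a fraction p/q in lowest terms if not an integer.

Answer: 7

Derivation:
Old list (sorted, length 5): [1, 3, 5, 10, 25]
Old median = 5
Insert x = 9
Old length odd (5). Middle was index 2 = 5.
New length even (6). New median = avg of two middle elements.
x = 9: 3 elements are < x, 2 elements are > x.
New sorted list: [1, 3, 5, 9, 10, 25]
New median = 7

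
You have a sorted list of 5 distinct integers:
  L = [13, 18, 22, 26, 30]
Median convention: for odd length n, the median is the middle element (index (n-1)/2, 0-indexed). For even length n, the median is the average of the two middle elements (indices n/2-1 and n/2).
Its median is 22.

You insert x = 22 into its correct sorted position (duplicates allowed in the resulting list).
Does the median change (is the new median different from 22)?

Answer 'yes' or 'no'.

Old median = 22
Insert x = 22
New median = 22
Changed? no

Answer: no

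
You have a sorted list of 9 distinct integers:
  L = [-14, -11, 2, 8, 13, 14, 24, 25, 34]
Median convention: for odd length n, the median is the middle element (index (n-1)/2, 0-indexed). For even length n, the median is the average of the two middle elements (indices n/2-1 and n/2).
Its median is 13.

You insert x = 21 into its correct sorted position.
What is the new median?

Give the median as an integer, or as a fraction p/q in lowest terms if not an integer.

Answer: 27/2

Derivation:
Old list (sorted, length 9): [-14, -11, 2, 8, 13, 14, 24, 25, 34]
Old median = 13
Insert x = 21
Old length odd (9). Middle was index 4 = 13.
New length even (10). New median = avg of two middle elements.
x = 21: 6 elements are < x, 3 elements are > x.
New sorted list: [-14, -11, 2, 8, 13, 14, 21, 24, 25, 34]
New median = 27/2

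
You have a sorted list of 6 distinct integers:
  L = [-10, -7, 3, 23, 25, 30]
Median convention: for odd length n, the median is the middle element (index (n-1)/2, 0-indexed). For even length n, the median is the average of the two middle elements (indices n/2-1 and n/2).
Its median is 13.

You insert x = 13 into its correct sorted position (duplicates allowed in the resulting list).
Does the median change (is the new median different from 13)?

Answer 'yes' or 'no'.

Old median = 13
Insert x = 13
New median = 13
Changed? no

Answer: no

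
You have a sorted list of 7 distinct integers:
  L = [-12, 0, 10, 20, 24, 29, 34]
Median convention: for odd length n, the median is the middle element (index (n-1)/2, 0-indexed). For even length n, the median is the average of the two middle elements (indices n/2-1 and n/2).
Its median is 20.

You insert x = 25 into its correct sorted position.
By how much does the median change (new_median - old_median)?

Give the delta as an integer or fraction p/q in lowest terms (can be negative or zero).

Old median = 20
After inserting x = 25: new sorted = [-12, 0, 10, 20, 24, 25, 29, 34]
New median = 22
Delta = 22 - 20 = 2

Answer: 2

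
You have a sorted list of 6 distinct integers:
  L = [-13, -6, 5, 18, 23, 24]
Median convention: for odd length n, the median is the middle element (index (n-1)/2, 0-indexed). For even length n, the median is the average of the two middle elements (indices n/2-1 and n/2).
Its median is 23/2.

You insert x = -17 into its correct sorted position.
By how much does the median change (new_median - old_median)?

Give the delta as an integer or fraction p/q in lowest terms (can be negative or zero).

Answer: -13/2

Derivation:
Old median = 23/2
After inserting x = -17: new sorted = [-17, -13, -6, 5, 18, 23, 24]
New median = 5
Delta = 5 - 23/2 = -13/2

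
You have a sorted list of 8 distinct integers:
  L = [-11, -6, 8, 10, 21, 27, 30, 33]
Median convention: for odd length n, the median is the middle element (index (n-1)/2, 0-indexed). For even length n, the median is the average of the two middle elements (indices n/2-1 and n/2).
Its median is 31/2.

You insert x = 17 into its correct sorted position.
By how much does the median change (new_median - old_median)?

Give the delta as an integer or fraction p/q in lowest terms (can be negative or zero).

Old median = 31/2
After inserting x = 17: new sorted = [-11, -6, 8, 10, 17, 21, 27, 30, 33]
New median = 17
Delta = 17 - 31/2 = 3/2

Answer: 3/2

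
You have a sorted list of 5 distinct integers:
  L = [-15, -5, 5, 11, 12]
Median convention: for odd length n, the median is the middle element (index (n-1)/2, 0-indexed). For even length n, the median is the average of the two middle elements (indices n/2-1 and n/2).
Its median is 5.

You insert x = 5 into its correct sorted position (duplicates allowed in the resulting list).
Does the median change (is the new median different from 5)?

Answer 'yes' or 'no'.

Answer: no

Derivation:
Old median = 5
Insert x = 5
New median = 5
Changed? no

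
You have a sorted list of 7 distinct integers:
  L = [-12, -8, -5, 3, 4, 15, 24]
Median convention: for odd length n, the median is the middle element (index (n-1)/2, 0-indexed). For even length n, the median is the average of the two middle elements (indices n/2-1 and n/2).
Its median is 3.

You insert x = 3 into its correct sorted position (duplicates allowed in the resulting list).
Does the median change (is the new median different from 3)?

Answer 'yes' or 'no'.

Answer: no

Derivation:
Old median = 3
Insert x = 3
New median = 3
Changed? no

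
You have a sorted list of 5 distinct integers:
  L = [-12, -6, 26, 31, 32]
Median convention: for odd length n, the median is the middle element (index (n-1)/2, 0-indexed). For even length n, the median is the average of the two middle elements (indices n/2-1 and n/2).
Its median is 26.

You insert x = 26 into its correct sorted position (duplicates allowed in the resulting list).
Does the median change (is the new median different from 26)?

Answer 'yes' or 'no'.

Old median = 26
Insert x = 26
New median = 26
Changed? no

Answer: no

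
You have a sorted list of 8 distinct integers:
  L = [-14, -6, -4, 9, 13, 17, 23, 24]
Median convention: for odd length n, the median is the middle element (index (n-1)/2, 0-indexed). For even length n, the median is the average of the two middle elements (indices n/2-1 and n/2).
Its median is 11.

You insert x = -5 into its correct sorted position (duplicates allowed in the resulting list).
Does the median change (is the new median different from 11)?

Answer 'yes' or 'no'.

Answer: yes

Derivation:
Old median = 11
Insert x = -5
New median = 9
Changed? yes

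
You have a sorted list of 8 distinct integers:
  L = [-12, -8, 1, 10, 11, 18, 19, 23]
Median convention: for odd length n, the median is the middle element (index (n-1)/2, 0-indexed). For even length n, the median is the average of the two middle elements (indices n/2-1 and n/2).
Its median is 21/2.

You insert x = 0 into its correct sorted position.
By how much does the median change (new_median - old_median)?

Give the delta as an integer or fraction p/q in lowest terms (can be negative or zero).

Answer: -1/2

Derivation:
Old median = 21/2
After inserting x = 0: new sorted = [-12, -8, 0, 1, 10, 11, 18, 19, 23]
New median = 10
Delta = 10 - 21/2 = -1/2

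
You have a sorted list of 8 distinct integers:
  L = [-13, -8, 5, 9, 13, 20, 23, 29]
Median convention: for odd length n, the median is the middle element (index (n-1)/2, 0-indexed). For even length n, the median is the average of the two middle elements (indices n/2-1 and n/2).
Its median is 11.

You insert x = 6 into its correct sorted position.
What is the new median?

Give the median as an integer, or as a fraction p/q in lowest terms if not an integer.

Answer: 9

Derivation:
Old list (sorted, length 8): [-13, -8, 5, 9, 13, 20, 23, 29]
Old median = 11
Insert x = 6
Old length even (8). Middle pair: indices 3,4 = 9,13.
New length odd (9). New median = single middle element.
x = 6: 3 elements are < x, 5 elements are > x.
New sorted list: [-13, -8, 5, 6, 9, 13, 20, 23, 29]
New median = 9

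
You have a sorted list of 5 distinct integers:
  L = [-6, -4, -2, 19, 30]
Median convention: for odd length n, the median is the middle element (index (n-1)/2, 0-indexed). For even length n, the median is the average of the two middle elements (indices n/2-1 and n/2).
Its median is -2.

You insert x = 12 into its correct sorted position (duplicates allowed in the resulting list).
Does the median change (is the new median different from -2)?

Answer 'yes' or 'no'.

Answer: yes

Derivation:
Old median = -2
Insert x = 12
New median = 5
Changed? yes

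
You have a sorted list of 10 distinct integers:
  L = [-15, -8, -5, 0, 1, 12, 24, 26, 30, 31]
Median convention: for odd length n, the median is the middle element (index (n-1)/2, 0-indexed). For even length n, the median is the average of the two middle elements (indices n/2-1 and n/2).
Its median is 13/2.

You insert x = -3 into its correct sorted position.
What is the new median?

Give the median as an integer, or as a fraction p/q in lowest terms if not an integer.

Answer: 1

Derivation:
Old list (sorted, length 10): [-15, -8, -5, 0, 1, 12, 24, 26, 30, 31]
Old median = 13/2
Insert x = -3
Old length even (10). Middle pair: indices 4,5 = 1,12.
New length odd (11). New median = single middle element.
x = -3: 3 elements are < x, 7 elements are > x.
New sorted list: [-15, -8, -5, -3, 0, 1, 12, 24, 26, 30, 31]
New median = 1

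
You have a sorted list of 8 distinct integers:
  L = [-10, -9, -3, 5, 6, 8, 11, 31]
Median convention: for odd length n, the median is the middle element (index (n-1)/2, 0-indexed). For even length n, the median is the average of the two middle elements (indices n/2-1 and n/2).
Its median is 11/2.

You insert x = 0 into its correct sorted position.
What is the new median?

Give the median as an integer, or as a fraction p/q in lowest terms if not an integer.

Answer: 5

Derivation:
Old list (sorted, length 8): [-10, -9, -3, 5, 6, 8, 11, 31]
Old median = 11/2
Insert x = 0
Old length even (8). Middle pair: indices 3,4 = 5,6.
New length odd (9). New median = single middle element.
x = 0: 3 elements are < x, 5 elements are > x.
New sorted list: [-10, -9, -3, 0, 5, 6, 8, 11, 31]
New median = 5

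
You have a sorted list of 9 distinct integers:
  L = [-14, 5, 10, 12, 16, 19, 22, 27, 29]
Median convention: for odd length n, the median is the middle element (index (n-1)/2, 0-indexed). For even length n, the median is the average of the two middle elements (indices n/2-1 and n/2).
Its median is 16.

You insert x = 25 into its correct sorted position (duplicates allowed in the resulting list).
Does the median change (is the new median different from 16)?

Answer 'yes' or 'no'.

Answer: yes

Derivation:
Old median = 16
Insert x = 25
New median = 35/2
Changed? yes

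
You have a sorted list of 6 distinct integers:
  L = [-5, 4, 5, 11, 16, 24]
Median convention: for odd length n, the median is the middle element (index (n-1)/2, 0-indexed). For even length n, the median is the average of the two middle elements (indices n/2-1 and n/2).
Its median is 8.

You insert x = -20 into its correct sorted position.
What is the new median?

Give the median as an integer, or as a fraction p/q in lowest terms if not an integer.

Old list (sorted, length 6): [-5, 4, 5, 11, 16, 24]
Old median = 8
Insert x = -20
Old length even (6). Middle pair: indices 2,3 = 5,11.
New length odd (7). New median = single middle element.
x = -20: 0 elements are < x, 6 elements are > x.
New sorted list: [-20, -5, 4, 5, 11, 16, 24]
New median = 5

Answer: 5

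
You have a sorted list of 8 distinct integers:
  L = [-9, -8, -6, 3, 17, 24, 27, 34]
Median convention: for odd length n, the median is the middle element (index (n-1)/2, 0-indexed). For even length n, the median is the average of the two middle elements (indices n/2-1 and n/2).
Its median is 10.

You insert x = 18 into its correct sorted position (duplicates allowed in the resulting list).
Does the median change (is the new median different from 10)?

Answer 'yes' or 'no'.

Answer: yes

Derivation:
Old median = 10
Insert x = 18
New median = 17
Changed? yes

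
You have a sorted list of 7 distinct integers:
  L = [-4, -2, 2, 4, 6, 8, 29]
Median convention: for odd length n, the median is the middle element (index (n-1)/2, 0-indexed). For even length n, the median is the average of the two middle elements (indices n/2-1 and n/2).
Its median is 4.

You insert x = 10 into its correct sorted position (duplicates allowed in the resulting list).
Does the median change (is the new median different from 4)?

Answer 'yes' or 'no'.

Old median = 4
Insert x = 10
New median = 5
Changed? yes

Answer: yes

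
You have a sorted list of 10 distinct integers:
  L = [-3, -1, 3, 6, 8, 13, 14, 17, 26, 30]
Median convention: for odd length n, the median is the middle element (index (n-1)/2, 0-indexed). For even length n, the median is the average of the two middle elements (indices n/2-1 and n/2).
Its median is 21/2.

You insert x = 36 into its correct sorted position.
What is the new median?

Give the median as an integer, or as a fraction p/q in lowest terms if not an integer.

Answer: 13

Derivation:
Old list (sorted, length 10): [-3, -1, 3, 6, 8, 13, 14, 17, 26, 30]
Old median = 21/2
Insert x = 36
Old length even (10). Middle pair: indices 4,5 = 8,13.
New length odd (11). New median = single middle element.
x = 36: 10 elements are < x, 0 elements are > x.
New sorted list: [-3, -1, 3, 6, 8, 13, 14, 17, 26, 30, 36]
New median = 13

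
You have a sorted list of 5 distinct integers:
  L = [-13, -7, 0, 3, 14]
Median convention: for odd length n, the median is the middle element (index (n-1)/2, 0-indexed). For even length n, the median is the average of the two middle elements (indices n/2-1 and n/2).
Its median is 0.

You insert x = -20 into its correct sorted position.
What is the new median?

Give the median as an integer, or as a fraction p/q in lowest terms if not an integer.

Old list (sorted, length 5): [-13, -7, 0, 3, 14]
Old median = 0
Insert x = -20
Old length odd (5). Middle was index 2 = 0.
New length even (6). New median = avg of two middle elements.
x = -20: 0 elements are < x, 5 elements are > x.
New sorted list: [-20, -13, -7, 0, 3, 14]
New median = -7/2

Answer: -7/2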